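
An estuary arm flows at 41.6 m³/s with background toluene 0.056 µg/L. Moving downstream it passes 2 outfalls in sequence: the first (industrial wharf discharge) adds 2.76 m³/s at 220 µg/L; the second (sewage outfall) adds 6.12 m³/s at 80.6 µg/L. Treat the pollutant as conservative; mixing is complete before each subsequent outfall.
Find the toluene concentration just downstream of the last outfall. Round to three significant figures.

21.8 µg/L

After outfall 1: Q = 41.60 + 2.760 = 44.36 m³/s; C = (41.60·0.05600 + 2.760·220.0)/44.36 = 13.74 µg/L.
After outfall 2: Q = 44.36 + 6.120 = 50.48 m³/s; C = (44.36·13.74 + 6.120·80.60)/50.48 = 21.85 µg/L.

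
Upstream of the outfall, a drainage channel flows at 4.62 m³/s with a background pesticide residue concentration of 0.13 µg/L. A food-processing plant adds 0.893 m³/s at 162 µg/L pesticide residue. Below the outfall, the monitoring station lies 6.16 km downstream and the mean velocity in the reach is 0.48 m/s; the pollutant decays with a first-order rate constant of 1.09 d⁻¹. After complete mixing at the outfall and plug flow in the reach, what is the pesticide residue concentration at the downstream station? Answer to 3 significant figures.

Mass balance: C = (4.620·0.1300 + 0.8930·162.0) / 5.513 = 145.3/5.513 = 26.35 µg/L.
Travel time t = 6.16·1000 / 0.48 = 12830 s = 3.565 h.
First-order decay: C = 26.35·exp(−k·t) = 26.35·0.8505 = 22.41 µg/L.

22.4 µg/L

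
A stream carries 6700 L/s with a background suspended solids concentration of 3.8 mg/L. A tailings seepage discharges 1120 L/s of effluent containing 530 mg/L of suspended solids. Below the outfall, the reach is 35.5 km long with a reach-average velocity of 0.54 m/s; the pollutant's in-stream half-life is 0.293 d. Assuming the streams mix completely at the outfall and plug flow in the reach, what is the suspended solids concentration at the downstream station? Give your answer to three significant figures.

Conservation of mass: C = (6700·3.800 + 1120·530.0) / 7820 = 619100/7820 = 79.16 mg/L.
Travel time t = 35.5·1000 / 0.54 = 65740 s = 18.26 h.
Half-life 0.293 d → k = ln 2 / 0.293 = 2.366 d⁻¹.
After decay, C = 79.16 × e^(−kt) = 79.16 × 0.1653 = 13.09 mg/L.

13.1 mg/L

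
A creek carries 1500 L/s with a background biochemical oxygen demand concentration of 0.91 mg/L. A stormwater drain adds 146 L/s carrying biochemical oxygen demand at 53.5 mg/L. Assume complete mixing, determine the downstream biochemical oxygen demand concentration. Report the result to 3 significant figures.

After mixing, C = (1500·0.9100 + 146.0·53.50) / 1646 = 9176/1646 = 5.575 mg/L.

5.57 mg/L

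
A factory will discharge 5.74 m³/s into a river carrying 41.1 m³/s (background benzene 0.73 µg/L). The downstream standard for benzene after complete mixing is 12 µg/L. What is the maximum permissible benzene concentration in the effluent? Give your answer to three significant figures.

At the limit, (Qr·Cr + Qe·Cₑ)/(Qr + Qe) = 12:
Cₑ = (46.84·12 − 41.10·0.7300) / 5.740 = 92.70 µg/L.

92.7 µg/L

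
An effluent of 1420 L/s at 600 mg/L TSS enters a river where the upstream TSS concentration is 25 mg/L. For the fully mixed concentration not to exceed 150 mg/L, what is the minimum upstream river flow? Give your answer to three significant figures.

Set C_mix = 150: (Q·25.00 + 1420·600.0) / (Q + 1420) = 150
→ Q = 1420·(600.0 − 150)/(150 − 25.00) = 5112 L/s.

5110 L/s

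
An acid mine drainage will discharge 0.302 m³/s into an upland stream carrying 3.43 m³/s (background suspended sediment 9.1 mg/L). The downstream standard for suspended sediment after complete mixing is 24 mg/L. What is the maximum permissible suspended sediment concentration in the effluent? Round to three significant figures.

193 mg/L

At the limit, (Qr·Cr + Qe·Cₑ)/(Qr + Qe) = 24:
Cₑ = (3.732·24 − 3.430·9.100) / 0.3020 = 193.2 mg/L.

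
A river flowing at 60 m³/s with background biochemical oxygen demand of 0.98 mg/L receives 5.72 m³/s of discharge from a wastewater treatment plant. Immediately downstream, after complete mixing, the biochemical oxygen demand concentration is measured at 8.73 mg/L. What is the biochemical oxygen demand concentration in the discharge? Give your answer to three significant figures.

90.0 mg/L

Mass balance: 60.00·0.9800 + 5.720·Cₑ = 65.72·8.730
→ Cₑ = (65.72·8.730 − 60.00·0.9800) / 5.720 = 90.02 mg/L.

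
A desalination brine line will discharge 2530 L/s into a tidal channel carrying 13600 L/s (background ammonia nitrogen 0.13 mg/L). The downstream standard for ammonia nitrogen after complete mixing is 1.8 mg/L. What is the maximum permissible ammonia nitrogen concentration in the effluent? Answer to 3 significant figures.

10.8 mg/L

At the limit, (Qr·Cr + Qe·Cₑ)/(Qr + Qe) = 1.8:
Cₑ = (16130·1.8 − 13600·0.1300) / 2530 = 10.78 mg/L.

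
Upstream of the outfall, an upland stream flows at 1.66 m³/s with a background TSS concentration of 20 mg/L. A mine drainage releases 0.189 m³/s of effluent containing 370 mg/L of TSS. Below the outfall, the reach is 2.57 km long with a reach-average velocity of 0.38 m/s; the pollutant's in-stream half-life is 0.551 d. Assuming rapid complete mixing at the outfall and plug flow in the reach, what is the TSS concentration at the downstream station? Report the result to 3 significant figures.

Flow-weighted average: C = (1.660·20.00 + 0.1890·370.0) / 1.849 = 103.1/1.849 = 55.78 mg/L.
Travel time t = 2.57·1000 / 0.38 = 6763 s = 1.879 h.
Half-life 0.551 d → k = ln 2 / 0.551 = 1.258 d⁻¹.
First-order decay: C = 55.78·exp(−k·t) = 55.78·0.9062 = 50.55 mg/L.

50.5 mg/L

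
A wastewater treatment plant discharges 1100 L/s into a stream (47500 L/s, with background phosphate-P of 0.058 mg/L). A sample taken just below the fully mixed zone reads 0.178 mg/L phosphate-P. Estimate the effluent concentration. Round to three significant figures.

5.36 mg/L

Mass balance: 47500·0.05800 + 1100·Cₑ = 48600·0.1780
→ Cₑ = (48600·0.1780 − 47500·0.05800) / 1100 = 5.360 mg/L.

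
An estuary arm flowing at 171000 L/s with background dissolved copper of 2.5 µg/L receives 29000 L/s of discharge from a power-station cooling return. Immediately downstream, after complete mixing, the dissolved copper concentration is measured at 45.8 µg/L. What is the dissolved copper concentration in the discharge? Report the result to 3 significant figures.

301 µg/L

Mass balance: 171000·2.500 + 29000·Cₑ = 200000·45.80
→ Cₑ = (200000·45.80 − 171000·2.500) / 29000 = 301.1 µg/L.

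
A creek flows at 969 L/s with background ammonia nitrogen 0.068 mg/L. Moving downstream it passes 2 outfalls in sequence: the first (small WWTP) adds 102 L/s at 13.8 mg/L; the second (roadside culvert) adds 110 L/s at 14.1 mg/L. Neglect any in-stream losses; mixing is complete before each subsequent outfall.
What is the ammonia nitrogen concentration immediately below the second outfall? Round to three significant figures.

2.56 mg/L

Outfall 1: combined Q = 1071 L/s; C = (969.0·0.06800 + 102.0·13.80)/1071 = 1.376 mg/L.
Outfall 2: combined Q = 1181 L/s; C = (1071·1.376 + 110.0·14.10)/1181 = 2.561 mg/L.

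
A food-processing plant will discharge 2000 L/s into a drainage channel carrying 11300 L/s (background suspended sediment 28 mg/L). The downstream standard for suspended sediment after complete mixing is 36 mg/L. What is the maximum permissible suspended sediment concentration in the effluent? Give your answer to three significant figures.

81.2 mg/L

At the limit, (Qr·Cr + Qe·Cₑ)/(Qr + Qe) = 36:
Cₑ = (13300·36 − 11300·28.00) / 2000 = 81.20 mg/L.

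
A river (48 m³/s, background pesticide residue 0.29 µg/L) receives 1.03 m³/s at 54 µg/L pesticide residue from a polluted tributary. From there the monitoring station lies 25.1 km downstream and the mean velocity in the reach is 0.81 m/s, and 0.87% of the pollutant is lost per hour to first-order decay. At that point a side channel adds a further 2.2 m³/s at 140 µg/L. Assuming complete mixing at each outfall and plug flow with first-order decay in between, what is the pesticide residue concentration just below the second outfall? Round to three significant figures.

7.27 µg/L

After mixing, C = (48.00·0.2900 + 1.030·54.00) / 49.03 = 69.54/49.03 = 1.418 µg/L; combined flow 49.03 m³/s.
Travel time t = 25.1·1000 / 0.81 = 30990 s = 8.608 h.
0.87%/h lost → k = −ln(1 − 0.0087) = 0.008738 h⁻¹.
First-order decay: C = 1.418·exp(−k·t) = 1.418·0.9275 = 1.316 µg/L.
Second outfall: C = (49.03·1.316 + 2.200·140.0)/51.23 = 7.271 µg/L.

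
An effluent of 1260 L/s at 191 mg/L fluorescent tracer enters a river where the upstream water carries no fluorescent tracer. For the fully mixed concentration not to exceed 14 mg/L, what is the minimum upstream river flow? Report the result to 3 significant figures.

15900 L/s

Set C_mix = 14: (Q·0 + 1260·191.0) / (Q + 1260) = 14
→ Q = 1260·(191.0 − 14)/(14 − 0) = 15930 L/s.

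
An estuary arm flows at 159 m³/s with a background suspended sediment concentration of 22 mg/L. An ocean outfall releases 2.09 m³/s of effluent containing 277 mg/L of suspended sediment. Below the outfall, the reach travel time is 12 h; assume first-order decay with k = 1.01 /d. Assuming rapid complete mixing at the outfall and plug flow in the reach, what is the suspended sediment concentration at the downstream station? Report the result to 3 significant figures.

15.3 mg/L

After mixing, C = (159.0·22.00 + 2.090·277.0) / 161.1 = 4077/161.1 = 25.31 mg/L.
Decay over the reach: 25.31·exp(−kt) = 25.31·0.6035 = 15.27 mg/L.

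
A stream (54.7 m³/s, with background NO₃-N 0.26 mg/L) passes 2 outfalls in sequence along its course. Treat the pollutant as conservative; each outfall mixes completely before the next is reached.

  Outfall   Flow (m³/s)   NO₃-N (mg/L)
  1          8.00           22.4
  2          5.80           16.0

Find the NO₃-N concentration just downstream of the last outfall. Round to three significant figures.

4.18 mg/L

Below outfall 1: Q → 62.70 m³/s, C = (54.70·0.2600 + 8.000·22.40)/62.70 = 3.085 mg/L.
Below outfall 2: Q → 68.50 m³/s, C = (62.70·3.085 + 5.800·16.00)/68.50 = 4.178 mg/L.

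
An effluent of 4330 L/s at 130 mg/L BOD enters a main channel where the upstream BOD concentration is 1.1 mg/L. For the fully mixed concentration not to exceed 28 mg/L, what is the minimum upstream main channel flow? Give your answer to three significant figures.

Set C_mix = 28: (Q·1.100 + 4330·130.0) / (Q + 4330) = 28
→ Q = 4330·(130.0 − 28)/(28 − 1.100) = 16420 L/s.

16400 L/s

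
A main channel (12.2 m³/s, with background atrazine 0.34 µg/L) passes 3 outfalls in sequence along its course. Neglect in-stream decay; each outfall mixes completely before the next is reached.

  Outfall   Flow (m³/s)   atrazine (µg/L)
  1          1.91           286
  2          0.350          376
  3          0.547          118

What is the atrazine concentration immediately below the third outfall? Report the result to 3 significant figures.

49.7 µg/L

Outfall 1: combined Q = 14.11 m³/s; C = (12.20·0.3400 + 1.910·286.0)/14.11 = 39.01 µg/L.
Outfall 2: combined Q = 14.46 m³/s; C = (14.11·39.01 + 0.3500·376.0)/14.46 = 47.17 µg/L.
Outfall 3: combined Q = 15.01 m³/s; C = (14.46·47.17 + 0.5470·118.0)/15.01 = 49.75 µg/L.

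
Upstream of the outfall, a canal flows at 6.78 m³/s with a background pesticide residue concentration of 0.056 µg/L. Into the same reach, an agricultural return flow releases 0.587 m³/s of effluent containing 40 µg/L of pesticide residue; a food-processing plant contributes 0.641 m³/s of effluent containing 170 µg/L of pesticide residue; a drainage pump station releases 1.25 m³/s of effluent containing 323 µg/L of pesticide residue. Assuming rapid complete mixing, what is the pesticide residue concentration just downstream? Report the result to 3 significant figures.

58.0 µg/L

After mixing, C = (6.780·0.05600 + 0.5870·40.00 + 0.6410·170.0 + 1.250·323.0) / 9.258 = 536.6/9.258 = 57.96 µg/L.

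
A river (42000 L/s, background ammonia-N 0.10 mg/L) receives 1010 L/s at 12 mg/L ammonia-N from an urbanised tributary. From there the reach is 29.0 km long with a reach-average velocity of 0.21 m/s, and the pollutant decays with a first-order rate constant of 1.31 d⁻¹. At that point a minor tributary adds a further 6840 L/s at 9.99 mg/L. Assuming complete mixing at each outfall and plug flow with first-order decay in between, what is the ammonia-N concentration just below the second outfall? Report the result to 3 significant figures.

1.41 mg/L

After mixing, C = (42000·0.1000 + 1010·12.00) / 43010 = 16320/43010 = 0.3794 mg/L; combined flow 43010 L/s.
Travel time t = 29.0·1000 / 0.21 = 138100 s = 38.36 h.
After decay, C = 0.3794 × e^(−kt) = 0.3794 × 0.1232 = 0.04675 mg/L.
At the second outfall, C = (43010·0.04675 + 6840·9.990) / (43010 + 6840) = 1.411 mg/L.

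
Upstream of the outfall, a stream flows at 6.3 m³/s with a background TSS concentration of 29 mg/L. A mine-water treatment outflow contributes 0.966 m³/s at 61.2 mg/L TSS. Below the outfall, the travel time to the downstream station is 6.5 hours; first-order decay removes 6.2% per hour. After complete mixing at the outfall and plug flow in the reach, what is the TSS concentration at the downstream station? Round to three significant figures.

22.0 mg/L

Mass balance: C = (6.300·29.00 + 0.9660·61.20) / 7.266 = 241.8/7.266 = 33.28 mg/L.
6.2%/h lost → k = −ln(1 − 0.062) = 0.06401 h⁻¹.
After decay, C = 33.28 × e^(−kt) = 33.28 × 0.6597 = 21.95 mg/L.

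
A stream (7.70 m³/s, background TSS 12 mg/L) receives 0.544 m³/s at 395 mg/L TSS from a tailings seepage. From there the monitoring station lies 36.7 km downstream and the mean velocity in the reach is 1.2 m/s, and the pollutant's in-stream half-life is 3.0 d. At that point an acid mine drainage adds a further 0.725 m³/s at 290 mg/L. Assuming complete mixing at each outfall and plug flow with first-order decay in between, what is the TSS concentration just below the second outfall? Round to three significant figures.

Mass balance: C = (7.700·12.00 + 0.5440·395.0) / 8.244 = 307.3/8.244 = 37.27 mg/L; combined flow 8.244 m³/s.
Travel time t = 36.7·1000 / 1.2 = 30580 s = 8.495 h.
Half-life 3.0 d → k = ln 2 / 3.0 = 0.2310 d⁻¹.
First-order decay: C = 37.27·exp(−k·t) = 37.27·0.9215 = 34.35 mg/L.
At the second outfall, C = (8.244·34.35 + 0.7250·290.0) / (8.244 + 0.7250) = 55.01 mg/L.

55.0 mg/L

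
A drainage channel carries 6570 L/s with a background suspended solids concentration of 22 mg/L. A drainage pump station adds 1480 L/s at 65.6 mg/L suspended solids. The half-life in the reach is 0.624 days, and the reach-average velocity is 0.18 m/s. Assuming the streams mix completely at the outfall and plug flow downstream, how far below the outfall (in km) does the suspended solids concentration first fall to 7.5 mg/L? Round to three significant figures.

After mixing, C = (6570·22.00 + 1480·65.60) / 8050 = 241600/8050 = 30.02 mg/L.
Half-life 0.624 d → k = ln 2 / 0.624 = 1.111 d⁻¹.
Set 30.02·exp(−k·t) = 7.5 → t = ln(30.02/7.5)/k = 107900 s = 29.96 h.
Distance = v·t = 0.18·107900 = 19420 m = 19.42 km.

19.4 km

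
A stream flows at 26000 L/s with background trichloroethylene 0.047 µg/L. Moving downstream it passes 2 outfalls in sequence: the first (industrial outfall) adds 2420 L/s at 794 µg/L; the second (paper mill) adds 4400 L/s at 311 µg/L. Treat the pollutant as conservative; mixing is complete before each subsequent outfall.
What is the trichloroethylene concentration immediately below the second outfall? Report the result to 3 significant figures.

Below outfall 1: Q → 28420 L/s, C = (26000·0.04700 + 2420·794.0)/28420 = 67.65 µg/L.
Below outfall 2: Q → 32820 L/s, C = (28420·67.65 + 4400·311.0)/32820 = 100.3 µg/L.

100 µg/L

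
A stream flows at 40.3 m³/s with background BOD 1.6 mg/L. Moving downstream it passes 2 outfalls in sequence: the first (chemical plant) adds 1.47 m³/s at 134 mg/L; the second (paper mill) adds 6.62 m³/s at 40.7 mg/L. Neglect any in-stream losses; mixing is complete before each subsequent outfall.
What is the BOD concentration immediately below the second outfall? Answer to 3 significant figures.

11.0 mg/L

After outfall 1: Q = 40.30 + 1.470 = 41.77 m³/s; C = (40.30·1.600 + 1.470·134.0)/41.77 = 6.260 mg/L.
After outfall 2: Q = 41.77 + 6.620 = 48.39 m³/s; C = (41.77·6.260 + 6.620·40.70)/48.39 = 10.97 mg/L.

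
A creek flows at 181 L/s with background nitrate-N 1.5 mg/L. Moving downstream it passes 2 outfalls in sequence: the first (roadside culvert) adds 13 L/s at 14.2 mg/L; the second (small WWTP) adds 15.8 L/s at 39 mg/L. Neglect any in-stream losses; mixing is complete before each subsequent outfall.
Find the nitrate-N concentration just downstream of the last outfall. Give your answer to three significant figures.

Outfall 1: combined Q = 194.0 L/s; C = (181.0·1.500 + 13.00·14.20)/194.0 = 2.351 mg/L.
Outfall 2: combined Q = 209.8 L/s; C = (194.0·2.351 + 15.80·39.00)/209.8 = 5.111 mg/L.

5.11 mg/L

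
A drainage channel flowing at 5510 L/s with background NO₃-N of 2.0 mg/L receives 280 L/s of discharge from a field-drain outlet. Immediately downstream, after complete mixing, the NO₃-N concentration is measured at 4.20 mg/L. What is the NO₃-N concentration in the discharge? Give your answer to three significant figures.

47.5 mg/L

Mass balance: 5510·2.000 + 280.0·Cₑ = 5790·4.200
→ Cₑ = (5790·4.200 − 5510·2.000) / 280.0 = 47.49 mg/L.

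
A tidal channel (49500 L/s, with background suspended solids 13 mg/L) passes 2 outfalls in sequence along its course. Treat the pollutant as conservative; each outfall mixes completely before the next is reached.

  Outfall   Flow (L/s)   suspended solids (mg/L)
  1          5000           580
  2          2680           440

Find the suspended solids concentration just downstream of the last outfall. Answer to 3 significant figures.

After outfall 1: Q = 49500 + 5000 = 54500 L/s; C = (49500·13.00 + 5000·580.0)/54500 = 65.02 mg/L.
After outfall 2: Q = 54500 + 2680 = 57180 L/s; C = (54500·65.02 + 2680·440.0)/57180 = 82.59 mg/L.

82.6 mg/L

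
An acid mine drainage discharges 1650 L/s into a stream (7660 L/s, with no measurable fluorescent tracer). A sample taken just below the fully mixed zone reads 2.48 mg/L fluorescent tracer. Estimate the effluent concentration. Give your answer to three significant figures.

14.0 mg/L

Mass balance: 7660·0 + 1650·Cₑ = 9310·2.480
→ Cₑ = (9310·2.480 − 7660·0) / 1650 = 13.99 mg/L.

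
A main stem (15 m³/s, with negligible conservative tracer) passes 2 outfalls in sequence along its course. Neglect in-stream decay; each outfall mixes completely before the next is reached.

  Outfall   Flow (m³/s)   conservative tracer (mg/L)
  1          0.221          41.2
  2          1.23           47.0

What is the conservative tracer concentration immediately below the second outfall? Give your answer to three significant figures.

4.07 mg/L

After outfall 1: Q = 15.00 + 0.2210 = 15.22 m³/s; C = (15.00·0 + 0.2210·41.20)/15.22 = 0.5982 mg/L.
After outfall 2: Q = 15.22 + 1.230 = 16.45 m³/s; C = (15.22·0.5982 + 1.230·47.00)/16.45 = 4.068 mg/L.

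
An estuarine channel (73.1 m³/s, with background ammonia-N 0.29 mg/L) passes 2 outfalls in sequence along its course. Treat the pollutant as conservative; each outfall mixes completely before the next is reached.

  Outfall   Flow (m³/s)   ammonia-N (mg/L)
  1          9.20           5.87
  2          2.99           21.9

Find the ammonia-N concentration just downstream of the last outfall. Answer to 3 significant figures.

1.65 mg/L

After outfall 1: Q = 73.10 + 9.200 = 82.30 m³/s; C = (73.10·0.2900 + 9.200·5.870)/82.30 = 0.9138 mg/L.
After outfall 2: Q = 82.30 + 2.990 = 85.29 m³/s; C = (82.30·0.9138 + 2.990·21.90)/85.29 = 1.649 mg/L.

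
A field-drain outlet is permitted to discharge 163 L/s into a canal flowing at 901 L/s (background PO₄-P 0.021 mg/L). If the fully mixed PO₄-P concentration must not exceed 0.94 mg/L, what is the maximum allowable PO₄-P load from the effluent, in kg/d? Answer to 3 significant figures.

84.8 kg/d

Mass balance at the limit: 901.0·0.02100 + 163.0·Cₑ = 1064·0.94 → Cₑ = 6.020 mg/L.
163.0 L/s = 0.1630 m³/s. Load = 0.1630 m³/s × 6.020 g/m³ × 86 400 s/d = 84.78 kg/d.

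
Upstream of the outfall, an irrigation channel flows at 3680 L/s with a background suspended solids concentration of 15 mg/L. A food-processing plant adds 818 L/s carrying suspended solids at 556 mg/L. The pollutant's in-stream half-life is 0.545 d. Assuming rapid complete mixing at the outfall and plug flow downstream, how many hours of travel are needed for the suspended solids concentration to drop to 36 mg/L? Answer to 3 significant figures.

21.6 h

Mixed concentration C = ΣQC/ΣQ = (3680·15.00 + 818.0·556.0) / 4498 = 510000/4498 = 113.4 mg/L.
Half-life 0.545 d → k = ln 2 / 0.545 = 1.272 d⁻¹.
113.4·exp(−k·t) = 36 → t = ln(113.4/36)/k = 77940 s = 21.65 h.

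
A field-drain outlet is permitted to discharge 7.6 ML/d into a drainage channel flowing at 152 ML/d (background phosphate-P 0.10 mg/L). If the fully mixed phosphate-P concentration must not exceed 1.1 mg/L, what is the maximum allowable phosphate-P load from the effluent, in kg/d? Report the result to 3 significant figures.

160 kg/d

Mass balance at the limit: 152.0·0.1000 + 7.600·Cₑ = 159.6·1.1 → Cₑ = 21.10 mg/L.
7.600 ML/d = 0.08796 m³/s. Load = 0.08796 m³/s × 21.10 g/m³ × 86 400 s/d = 160.4 kg/d.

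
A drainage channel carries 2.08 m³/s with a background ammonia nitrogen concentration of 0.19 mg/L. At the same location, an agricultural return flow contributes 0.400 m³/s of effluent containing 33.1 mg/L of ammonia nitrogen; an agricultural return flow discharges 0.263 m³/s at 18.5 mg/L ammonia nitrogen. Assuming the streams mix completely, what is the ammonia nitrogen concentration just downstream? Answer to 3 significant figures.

6.74 mg/L

Mixed concentration C = ΣQC/ΣQ = (2.080·0.1900 + 0.4000·33.10 + 0.2630·18.50) / 2.743 = 18.50/2.743 = 6.745 mg/L.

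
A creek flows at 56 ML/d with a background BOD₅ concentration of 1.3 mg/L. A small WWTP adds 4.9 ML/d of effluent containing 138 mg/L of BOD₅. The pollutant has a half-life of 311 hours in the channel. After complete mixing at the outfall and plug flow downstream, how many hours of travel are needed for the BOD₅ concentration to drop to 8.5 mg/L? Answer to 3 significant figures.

166 h

Conservation of mass: C = (56.00·1.300 + 4.900·138.0) / 60.90 = 749.0/60.90 = 12.30 mg/L.
Half-life 311 h → k = ln 2 / 311 = 0.002229 h⁻¹ = 0.05349 d⁻¹.
12.30·exp(−k·t) = 8.5 → t = ln(12.30/8.5)/k = 596700 s = 165.8 h.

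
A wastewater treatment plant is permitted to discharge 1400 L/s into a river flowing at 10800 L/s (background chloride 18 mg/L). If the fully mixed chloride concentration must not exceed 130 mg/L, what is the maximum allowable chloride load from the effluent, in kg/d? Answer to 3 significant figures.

120000 kg/d

Mass balance at the limit: 10800·18.00 + 1400·Cₑ = 12200·130 → Cₑ = 994.0 mg/L.
1400 L/s = 1.400 m³/s. Load = 1.400 m³/s × 994.0 g/m³ × 86 400 s/d = 120200 kg/d.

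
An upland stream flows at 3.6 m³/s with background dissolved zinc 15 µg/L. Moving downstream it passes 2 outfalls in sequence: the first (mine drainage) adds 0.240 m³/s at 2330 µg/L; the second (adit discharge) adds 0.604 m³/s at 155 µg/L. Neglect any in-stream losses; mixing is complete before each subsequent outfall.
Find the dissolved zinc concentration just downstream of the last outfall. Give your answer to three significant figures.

159 µg/L

After outfall 1: Q = 3.600 + 0.2400 = 3.840 m³/s; C = (3.600·15.00 + 0.2400·2330)/3.840 = 159.7 µg/L.
After outfall 2: Q = 3.840 + 0.6040 = 4.444 m³/s; C = (3.840·159.7 + 0.6040·155.0)/4.444 = 159.1 µg/L.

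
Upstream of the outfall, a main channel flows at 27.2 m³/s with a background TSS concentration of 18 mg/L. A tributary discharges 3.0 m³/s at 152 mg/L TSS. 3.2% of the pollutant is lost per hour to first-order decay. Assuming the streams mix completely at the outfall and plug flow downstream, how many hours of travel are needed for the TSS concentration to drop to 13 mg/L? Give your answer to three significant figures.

27.0 h

Flow-weighted average: C = (27.20·18.00 + 3.000·152.0) / 30.20 = 945.6/30.20 = 31.31 mg/L.
3.2%/h lost → k = −ln(1 − 0.032) = 0.03252 h⁻¹.
31.31·exp(−k·t) = 13 → t = ln(31.31/13)/k = 97300 s = 27.03 h.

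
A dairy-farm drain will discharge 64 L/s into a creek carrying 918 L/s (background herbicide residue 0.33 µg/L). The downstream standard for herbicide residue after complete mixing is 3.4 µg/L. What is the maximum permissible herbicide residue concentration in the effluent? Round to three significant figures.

At the limit, (Qr·Cr + Qe·Cₑ)/(Qr + Qe) = 3.4:
Cₑ = (982.0·3.4 − 918.0·0.3300) / 64.00 = 47.44 µg/L.

47.4 µg/L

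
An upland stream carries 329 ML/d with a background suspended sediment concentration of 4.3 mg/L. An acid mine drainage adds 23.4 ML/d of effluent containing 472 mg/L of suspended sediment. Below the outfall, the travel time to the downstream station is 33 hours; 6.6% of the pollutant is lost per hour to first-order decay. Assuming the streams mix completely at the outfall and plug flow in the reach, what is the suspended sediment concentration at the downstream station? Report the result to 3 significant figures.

Mass balance: C = (329.0·4.300 + 23.40·472.0) / 352.4 = 12460/352.4 = 35.36 mg/L.
6.6%/h lost → k = −ln(1 − 0.066) = 0.06828 h⁻¹.
Applying C = C₀e^(−kt): 35.36 × 0.1051 = 3.715 mg/L.

3.71 mg/L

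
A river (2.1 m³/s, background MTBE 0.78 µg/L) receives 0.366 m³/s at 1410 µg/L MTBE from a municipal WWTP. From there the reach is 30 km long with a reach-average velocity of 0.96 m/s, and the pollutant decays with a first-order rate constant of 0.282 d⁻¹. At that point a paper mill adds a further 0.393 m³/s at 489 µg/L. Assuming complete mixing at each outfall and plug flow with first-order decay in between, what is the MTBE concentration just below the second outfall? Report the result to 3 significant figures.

Mixed concentration C = ΣQC/ΣQ = (2.100·0.7800 + 0.3660·1410) / 2.466 = 517.7/2.466 = 209.9 µg/L; combined flow 2.466 m³/s.
Travel time t = 30·1000 / 0.96 = 31250 s = 8.681 h.
First-order decay: C = 209.9·exp(−k·t) = 209.9·0.9030 = 189.6 µg/L.
At the second outfall, C = (2.466·189.6 + 0.3930·489.0) / (2.466 + 0.3930) = 230.7 µg/L.

231 µg/L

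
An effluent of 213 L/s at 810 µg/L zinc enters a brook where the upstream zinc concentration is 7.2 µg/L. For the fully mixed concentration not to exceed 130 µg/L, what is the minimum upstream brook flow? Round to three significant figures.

Set C_mix = 130: (Q·7.200 + 213.0·810.0) / (Q + 213.0) = 130
→ Q = 213.0·(810.0 − 130)/(130 − 7.200) = 1179 L/s.

1180 L/s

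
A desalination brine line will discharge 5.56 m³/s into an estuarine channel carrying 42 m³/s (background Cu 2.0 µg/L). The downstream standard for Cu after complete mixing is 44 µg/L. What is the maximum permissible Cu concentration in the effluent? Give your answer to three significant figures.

At the limit, (Qr·Cr + Qe·Cₑ)/(Qr + Qe) = 44:
Cₑ = (47.56·44 − 42.00·2.000) / 5.560 = 361.3 µg/L.

361 µg/L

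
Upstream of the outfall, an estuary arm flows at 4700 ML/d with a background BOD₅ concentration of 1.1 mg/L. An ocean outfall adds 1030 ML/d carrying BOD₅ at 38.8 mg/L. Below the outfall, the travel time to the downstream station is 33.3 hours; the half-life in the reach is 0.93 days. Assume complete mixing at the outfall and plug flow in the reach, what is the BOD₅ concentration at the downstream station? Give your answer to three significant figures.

After mixing, C = (4700·1.100 + 1030·38.80) / 5730 = 45130/5730 = 7.877 mg/L.
Half-life 0.93 d → k = ln 2 / 0.93 = 0.7453 d⁻¹.
Decay over the reach: 7.877·exp(−kt) = 7.877·0.3555 = 2.800 mg/L.

2.80 mg/L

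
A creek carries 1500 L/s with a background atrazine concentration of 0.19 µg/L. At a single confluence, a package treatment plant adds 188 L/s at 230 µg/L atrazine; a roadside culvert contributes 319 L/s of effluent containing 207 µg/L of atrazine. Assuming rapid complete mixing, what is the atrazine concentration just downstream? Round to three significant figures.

54.6 µg/L

Conservation of mass: C = (1500·0.1900 + 188.0·230.0 + 319.0·207.0) / 2007 = 109600/2007 = 54.59 µg/L.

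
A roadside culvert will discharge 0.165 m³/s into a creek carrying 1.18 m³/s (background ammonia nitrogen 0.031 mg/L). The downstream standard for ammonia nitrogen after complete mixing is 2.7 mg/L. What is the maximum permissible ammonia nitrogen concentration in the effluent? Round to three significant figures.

21.8 mg/L

At the limit, (Qr·Cr + Qe·Cₑ)/(Qr + Qe) = 2.7:
Cₑ = (1.345·2.7 − 1.180·0.03100) / 0.1650 = 21.79 mg/L.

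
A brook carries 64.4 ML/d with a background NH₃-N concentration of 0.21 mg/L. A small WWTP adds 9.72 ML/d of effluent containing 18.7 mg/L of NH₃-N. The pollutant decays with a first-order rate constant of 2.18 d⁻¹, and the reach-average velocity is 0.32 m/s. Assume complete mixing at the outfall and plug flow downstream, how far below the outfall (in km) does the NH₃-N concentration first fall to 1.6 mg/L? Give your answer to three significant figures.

Mass balance: C = (64.40·0.2100 + 9.720·18.70) / 74.12 = 195.3/74.12 = 2.635 mg/L.
Set 2.635·exp(−k·t) = 1.6 → t = ln(2.635/1.6)/k = 19770 s = 5.491 h.
Distance = v·t = 0.32·19770 = 6326 m = 6.326 km.

6.33 km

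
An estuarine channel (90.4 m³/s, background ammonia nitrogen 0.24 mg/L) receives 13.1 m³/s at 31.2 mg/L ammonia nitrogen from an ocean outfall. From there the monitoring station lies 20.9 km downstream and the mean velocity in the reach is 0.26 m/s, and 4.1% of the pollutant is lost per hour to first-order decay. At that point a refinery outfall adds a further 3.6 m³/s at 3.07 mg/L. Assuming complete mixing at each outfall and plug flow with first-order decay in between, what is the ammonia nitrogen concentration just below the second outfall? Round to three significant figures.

1.68 mg/L

After mixing, C = (90.40·0.2400 + 13.10·31.20) / 103.5 = 430.4/103.5 = 4.159 mg/L; combined flow 103.5 m³/s.
Travel time t = 20.9·1000 / 0.26 = 80380 s = 22.33 h.
4.1%/h lost → k = −ln(1 − 0.041) = 0.04186 h⁻¹.
First-order decay: C = 4.159·exp(−k·t) = 4.159·0.3927 = 1.633 mg/L.
Second outfall: C = (103.5·1.633 + 3.600·3.070)/107.1 = 1.681 mg/L.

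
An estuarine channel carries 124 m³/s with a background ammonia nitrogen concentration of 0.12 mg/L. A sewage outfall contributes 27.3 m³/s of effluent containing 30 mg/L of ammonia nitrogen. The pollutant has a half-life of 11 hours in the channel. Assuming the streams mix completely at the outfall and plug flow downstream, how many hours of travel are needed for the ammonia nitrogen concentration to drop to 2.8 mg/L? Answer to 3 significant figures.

10.7 h

After mixing, C = (124.0·0.1200 + 27.30·30.00) / 151.3 = 833.9/151.3 = 5.511 mg/L.
Half-life 11 h → k = ln 2 / 11 = 0.06301 h⁻¹ = 1.512 d⁻¹.
5.511·exp(−k·t) = 2.8 → t = ln(5.511/2.8)/k = 38690 s = 10.75 h.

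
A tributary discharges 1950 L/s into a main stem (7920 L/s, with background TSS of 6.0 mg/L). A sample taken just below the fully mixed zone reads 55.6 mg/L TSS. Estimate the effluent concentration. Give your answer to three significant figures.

257 mg/L

Mass balance: 7920·6.000 + 1950·Cₑ = 9870·55.60
→ Cₑ = (9870·55.60 − 7920·6.000) / 1950 = 257.1 mg/L.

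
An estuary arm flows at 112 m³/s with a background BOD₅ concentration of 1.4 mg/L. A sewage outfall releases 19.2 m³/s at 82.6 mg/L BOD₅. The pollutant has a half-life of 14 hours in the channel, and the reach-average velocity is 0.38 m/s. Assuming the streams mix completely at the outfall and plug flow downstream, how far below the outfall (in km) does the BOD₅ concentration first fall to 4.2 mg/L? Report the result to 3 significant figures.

31.8 km

Mass balance: C = (112.0·1.400 + 19.20·82.60) / 131.2 = 1743/131.2 = 13.28 mg/L.
Half-life 14 h → k = ln 2 / 14 = 0.04951 h⁻¹ = 1.188 d⁻¹.
Set 13.28·exp(−k·t) = 4.2 → t = ln(13.28/4.2)/k = 83720 s = 23.26 h.
Distance = v·t = 0.38·83720 = 31810 m = 31.81 km.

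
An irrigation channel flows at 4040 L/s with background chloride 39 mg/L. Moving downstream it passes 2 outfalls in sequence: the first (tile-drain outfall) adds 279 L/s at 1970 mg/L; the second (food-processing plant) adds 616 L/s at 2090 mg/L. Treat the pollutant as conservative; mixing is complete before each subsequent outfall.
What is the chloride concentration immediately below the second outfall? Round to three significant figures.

404 mg/L

Below outfall 1: Q → 4319 L/s, C = (4040·39.00 + 279.0·1970)/4319 = 163.7 mg/L.
Below outfall 2: Q → 4935 L/s, C = (4319·163.7 + 616.0·2090)/4935 = 404.2 mg/L.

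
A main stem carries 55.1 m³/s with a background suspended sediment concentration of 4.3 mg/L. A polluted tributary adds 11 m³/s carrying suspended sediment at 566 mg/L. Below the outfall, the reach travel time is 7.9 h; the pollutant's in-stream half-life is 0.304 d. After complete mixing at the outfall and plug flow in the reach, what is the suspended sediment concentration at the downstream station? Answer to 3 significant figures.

46.2 mg/L

After mixing, C = (55.10·4.300 + 11.00·566.0) / 66.10 = 6463/66.10 = 97.78 mg/L.
Half-life 0.304 d → k = ln 2 / 0.304 = 2.280 d⁻¹.
After decay, C = 97.78 × e^(−kt) = 97.78 × 0.4721 = 46.16 mg/L.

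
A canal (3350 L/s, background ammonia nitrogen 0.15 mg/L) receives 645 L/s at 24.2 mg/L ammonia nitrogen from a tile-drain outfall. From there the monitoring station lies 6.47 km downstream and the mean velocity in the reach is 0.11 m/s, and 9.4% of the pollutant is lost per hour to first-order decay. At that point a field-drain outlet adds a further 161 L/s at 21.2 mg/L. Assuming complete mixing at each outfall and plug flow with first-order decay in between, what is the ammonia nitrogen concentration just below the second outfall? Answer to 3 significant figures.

1.59 mg/L

Mass balance: C = (3350·0.1500 + 645.0·24.20) / 3995 = 16110/3995 = 4.033 mg/L; combined flow 3995 L/s.
Travel time t = 6.47·1000 / 0.11 = 58820 s = 16.34 h.
9.4%/h lost → k = −ln(1 − 0.094) = 0.09872 h⁻¹.
Applying C = C₀e^(−kt): 4.033 × 0.1993 = 0.8038 mg/L.
Second outfall: C = (3995·0.8038 + 161.0·21.20)/4156 = 1.594 mg/L.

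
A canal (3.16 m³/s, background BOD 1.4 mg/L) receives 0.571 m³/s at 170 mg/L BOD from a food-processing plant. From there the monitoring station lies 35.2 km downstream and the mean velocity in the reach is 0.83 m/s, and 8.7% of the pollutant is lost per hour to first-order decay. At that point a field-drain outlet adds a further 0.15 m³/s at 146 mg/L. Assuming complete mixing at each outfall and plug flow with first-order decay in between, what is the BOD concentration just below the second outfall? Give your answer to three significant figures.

14.6 mg/L

After mixing, C = (3.160·1.400 + 0.5710·170.0) / 3.731 = 101.5/3.731 = 27.20 mg/L; combined flow 3.731 m³/s.
Travel time t = 35.2·1000 / 0.83 = 42410 s = 11.78 h.
8.7%/h lost → k = −ln(1 − 0.087) = 0.09102 h⁻¹.
After decay, C = 27.20 × e^(−kt) = 27.20 × 0.3422 = 9.310 mg/L.
Second outfall: C = (3.731·9.310 + 0.1500·146.0)/3.881 = 14.59 mg/L.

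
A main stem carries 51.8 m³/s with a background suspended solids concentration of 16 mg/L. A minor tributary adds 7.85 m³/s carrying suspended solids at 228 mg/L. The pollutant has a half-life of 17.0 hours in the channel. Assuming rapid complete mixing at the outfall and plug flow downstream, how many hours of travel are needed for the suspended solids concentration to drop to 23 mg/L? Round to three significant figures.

After mixing, C = (51.80·16.00 + 7.850·228.0) / 59.65 = 2619/59.65 = 43.90 mg/L.
Half-life 17.0 h → k = ln 2 / 17.0 = 0.04077 h⁻¹ = 0.9786 d⁻¹.
43.90·exp(−k·t) = 23 → t = ln(43.90/23)/k = 57070 s = 15.85 h.

15.9 h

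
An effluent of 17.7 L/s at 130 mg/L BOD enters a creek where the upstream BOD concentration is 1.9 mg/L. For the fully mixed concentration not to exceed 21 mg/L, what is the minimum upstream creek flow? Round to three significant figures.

101 L/s

Set C_mix = 21: (Q·1.900 + 17.70·130.0) / (Q + 17.70) = 21
→ Q = 17.70·(130.0 − 21)/(21 − 1.900) = 101.0 L/s.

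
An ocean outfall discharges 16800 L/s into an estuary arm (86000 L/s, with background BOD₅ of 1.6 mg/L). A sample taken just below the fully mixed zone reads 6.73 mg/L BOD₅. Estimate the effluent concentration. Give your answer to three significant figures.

Mass balance: 86000·1.600 + 16800·Cₑ = 102800·6.730
→ Cₑ = (102800·6.730 − 86000·1.600) / 16800 = 32.99 mg/L.

33.0 mg/L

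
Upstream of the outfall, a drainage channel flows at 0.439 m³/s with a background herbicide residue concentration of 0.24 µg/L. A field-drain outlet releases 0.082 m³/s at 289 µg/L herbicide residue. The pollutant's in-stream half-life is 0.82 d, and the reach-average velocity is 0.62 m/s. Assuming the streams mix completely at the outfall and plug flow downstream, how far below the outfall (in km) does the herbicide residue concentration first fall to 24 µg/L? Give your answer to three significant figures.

Mass balance: C = (0.4390·0.2400 + 0.08200·289.0) / 0.5210 = 23.80/0.5210 = 45.69 µg/L.
Half-life 0.82 d → k = ln 2 / 0.82 = 0.8453 d⁻¹.
Set 45.69·exp(−k·t) = 24 → t = ln(45.69/24)/k = 65800 s = 18.28 h.
Distance = v·t = 0.62·65800 = 40800 m = 40.80 km.

40.8 km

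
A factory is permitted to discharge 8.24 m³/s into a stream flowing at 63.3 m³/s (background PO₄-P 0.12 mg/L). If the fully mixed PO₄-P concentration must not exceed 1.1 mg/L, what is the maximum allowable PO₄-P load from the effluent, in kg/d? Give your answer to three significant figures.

6140 kg/d

Mass balance at the limit: 63.30·0.1200 + 8.240·Cₑ = 71.54·1.1 → Cₑ = 8.628 mg/L.
Load = 8.240 m³/s × 8.628 g/m³ × 86 400 s/d = 6143 kg/d.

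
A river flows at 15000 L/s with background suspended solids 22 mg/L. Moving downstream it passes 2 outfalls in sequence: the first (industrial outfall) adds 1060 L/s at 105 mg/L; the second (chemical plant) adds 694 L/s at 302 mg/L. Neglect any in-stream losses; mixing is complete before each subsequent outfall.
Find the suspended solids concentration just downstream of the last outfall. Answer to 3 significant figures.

38.8 mg/L

Below outfall 1: Q → 16060 L/s, C = (15000·22.00 + 1060·105.0)/16060 = 27.48 mg/L.
Below outfall 2: Q → 16750 L/s, C = (16060·27.48 + 694.0·302.0)/16750 = 38.85 mg/L.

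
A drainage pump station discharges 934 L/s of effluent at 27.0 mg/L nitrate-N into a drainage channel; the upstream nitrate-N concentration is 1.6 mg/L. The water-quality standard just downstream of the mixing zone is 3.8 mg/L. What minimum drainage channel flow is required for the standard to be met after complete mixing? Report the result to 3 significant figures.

9850 L/s

Set C_mix = 3.8: (Q·1.600 + 934.0·27.00) / (Q + 934.0) = 3.8
→ Q = 934.0·(27.00 − 3.8)/(3.8 − 1.600) = 9849 L/s.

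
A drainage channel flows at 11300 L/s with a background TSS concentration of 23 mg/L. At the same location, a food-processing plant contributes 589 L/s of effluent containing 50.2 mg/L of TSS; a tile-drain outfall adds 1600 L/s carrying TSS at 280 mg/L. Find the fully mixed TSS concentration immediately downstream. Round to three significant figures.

54.7 mg/L

Flow-weighted average: C = (11300·23.00 + 589.0·50.20 + 1600·280.0) / 13490 = 737500/13490 = 54.67 mg/L.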